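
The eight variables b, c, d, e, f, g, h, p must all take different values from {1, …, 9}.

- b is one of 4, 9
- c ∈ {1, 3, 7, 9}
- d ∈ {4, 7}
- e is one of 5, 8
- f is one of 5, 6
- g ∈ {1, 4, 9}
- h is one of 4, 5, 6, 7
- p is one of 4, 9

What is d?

7

The 8 variables draw from only 8 values {1, 3, 4, 5, 6, 7, 8, 9}, so each is used; only c can be 3, hence c = 3.
The 7 still-open variables together cover exactly {1, 4, 5, 6, 7, 8, 9} — 7 values for 7 variables — and 1 appears only in g's list, so g = 1.
Among the 6 still-open variables, 8 fits only e (and all 6 values in {4, 5, 6, 7, 8, 9} must be used), so e = 8.
b and p share exactly the 2 values {4, 9}; by pigeonhole those values go to them, so strike 4, 9 from d, h.
So d = 7.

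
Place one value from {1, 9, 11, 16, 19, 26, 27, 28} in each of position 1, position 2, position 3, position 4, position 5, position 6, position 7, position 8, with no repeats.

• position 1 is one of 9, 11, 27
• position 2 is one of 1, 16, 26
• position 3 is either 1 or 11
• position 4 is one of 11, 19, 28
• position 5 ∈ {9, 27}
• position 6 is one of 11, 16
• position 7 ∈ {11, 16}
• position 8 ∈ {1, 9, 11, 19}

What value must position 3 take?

The 8 variables together cover exactly {1, 9, 11, 16, 19, 26, 27, 28} — 8 values for 8 variables — and 26 appears only in position 2's list, so position 2 = 26.
Among the 7 still-open variables, 28 fits only position 4 (and all 7 values in {1, 9, 11, 16, 19, 27, 28} must be used), so position 4 = 28.
The 6 still-open variables draw from only 6 values {1, 9, 11, 16, 19, 27}, so each is used; only position 8 can be 19, hence position 8 = 19.
Among the 5 still-open variables, 1 fits only position 3 (and all 5 values in {1, 9, 11, 16, 27} must be used), so position 3 = 1.

1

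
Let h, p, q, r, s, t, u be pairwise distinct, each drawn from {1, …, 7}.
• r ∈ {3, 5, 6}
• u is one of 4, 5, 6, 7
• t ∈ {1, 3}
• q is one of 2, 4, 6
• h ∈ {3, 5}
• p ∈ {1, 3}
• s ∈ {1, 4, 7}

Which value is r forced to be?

6

The 7 variables together cover exactly {1, 2, 3, 4, 5, 6, 7} — 7 values for 7 variables — and 2 appears only in q's list, so q = 2.
The 2 variables p and t are confined to {1, 3}, which locks those values in; drop them from h, r, s.
h has just one choice, so h = 5. Remove 5 from r, u.
So r = 6.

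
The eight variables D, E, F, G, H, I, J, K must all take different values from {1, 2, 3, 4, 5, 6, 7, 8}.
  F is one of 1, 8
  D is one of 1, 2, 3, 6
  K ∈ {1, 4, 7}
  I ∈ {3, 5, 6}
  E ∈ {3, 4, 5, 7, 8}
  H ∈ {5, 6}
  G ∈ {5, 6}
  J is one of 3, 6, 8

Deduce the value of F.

Among the 8 variables, 2 fits only D (and all 8 values in {1, 2, 3, 4, 5, 6, 7, 8} must be used), so D = 2.
G and H share exactly the 2 values {5, 6}; by pigeonhole those values go to them, so strike 5, 6 from E, I, J.
I's domain is down to {3}, so I = 3. Strike 3 from E, J.
J's domain is down to {8}, so J = 8. Remove 8 from E, F.
So F = 1.

1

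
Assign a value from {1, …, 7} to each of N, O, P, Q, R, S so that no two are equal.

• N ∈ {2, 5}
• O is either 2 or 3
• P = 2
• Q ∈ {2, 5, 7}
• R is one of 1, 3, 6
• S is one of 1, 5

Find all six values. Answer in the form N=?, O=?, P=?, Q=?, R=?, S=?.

P has just one choice, so P = 2. So N, O, Q can't be 2.
That leaves N = 5. Strike 5 from Q, S.
O has just one choice, so O = 3. Eliminate 3 elsewhere: R.
Q must be 7 (only option left).
That leaves S = 1. Strike 1 from R.
R's domain is down to {6}, so R = 6.

N=5, O=3, P=2, Q=7, R=6, S=1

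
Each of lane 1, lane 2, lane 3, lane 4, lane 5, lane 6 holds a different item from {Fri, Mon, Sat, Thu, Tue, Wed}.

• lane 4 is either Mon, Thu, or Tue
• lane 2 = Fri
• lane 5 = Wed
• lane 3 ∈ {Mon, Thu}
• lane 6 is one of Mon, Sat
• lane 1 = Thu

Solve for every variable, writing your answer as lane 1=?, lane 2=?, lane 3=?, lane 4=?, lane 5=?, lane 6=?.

lane 1 must be Thu (only option left). Remove Thu from lane 3, lane 4.
That leaves lane 2 = Fri.
lane 3 must be Mon (only option left). Eliminate Mon elsewhere: lane 4, lane 6.
lane 4's domain is down to {Tue}, so lane 4 = Tue.
lane 5's domain is down to {Wed}, so lane 5 = Wed.
lane 6 must be Sat (only option left).

lane 1=Thu, lane 2=Fri, lane 3=Mon, lane 4=Tue, lane 5=Wed, lane 6=Sat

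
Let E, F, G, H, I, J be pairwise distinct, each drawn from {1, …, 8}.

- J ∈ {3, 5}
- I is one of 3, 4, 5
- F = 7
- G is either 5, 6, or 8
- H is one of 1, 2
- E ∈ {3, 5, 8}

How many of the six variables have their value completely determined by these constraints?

F has just one choice, so F = 7.
Determined: F=7. The other variables each still have more than one consistent value. That makes 1.

1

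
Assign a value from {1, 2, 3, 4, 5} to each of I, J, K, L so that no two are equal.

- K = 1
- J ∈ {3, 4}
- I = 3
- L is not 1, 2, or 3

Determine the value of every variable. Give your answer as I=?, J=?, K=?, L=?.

I's domain is down to {3}, so I = 3. So J can't be 3.
J's domain is down to {4}, so J = 4. Remove 4 from L.
K must be 1 (only option left).
L has just one choice, so L = 5.

I=3, J=4, K=1, L=5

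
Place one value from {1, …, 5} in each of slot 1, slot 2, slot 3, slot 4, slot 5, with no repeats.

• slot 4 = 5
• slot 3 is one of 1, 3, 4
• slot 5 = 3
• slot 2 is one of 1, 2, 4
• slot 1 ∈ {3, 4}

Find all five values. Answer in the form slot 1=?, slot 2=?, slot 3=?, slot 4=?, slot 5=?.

slot 1=4, slot 2=2, slot 3=1, slot 4=5, slot 5=3

slot 4's domain is down to {5}, so slot 4 = 5.
slot 5 has just one choice, so slot 5 = 3. Strike 3 from slot 1, slot 3.
slot 1's domain is down to {4}, so slot 1 = 4. Remove 4 from slot 2, slot 3.
slot 3 has just one choice, so slot 3 = 1. Eliminate 1 elsewhere: slot 2.
slot 2 has just one choice, so slot 2 = 2.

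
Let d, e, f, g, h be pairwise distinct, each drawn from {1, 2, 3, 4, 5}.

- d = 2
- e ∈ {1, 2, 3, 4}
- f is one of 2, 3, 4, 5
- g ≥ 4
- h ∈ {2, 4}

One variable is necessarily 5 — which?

g

d must be 2 (only option left). So e, f, h can't be 2.
h's domain is down to {4}, so h = 4. Strike 4 from e, f, g.
So 5 goes to g.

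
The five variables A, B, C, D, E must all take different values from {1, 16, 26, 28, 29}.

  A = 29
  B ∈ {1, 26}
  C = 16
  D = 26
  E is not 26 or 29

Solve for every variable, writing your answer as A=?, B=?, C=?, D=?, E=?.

A=29, B=1, C=16, D=26, E=28

A's domain is down to {29}, so A = 29.
C's domain is down to {16}, so C = 16. So E can't be 16.
D has just one choice, so D = 26. Eliminate 26 elsewhere: B.
That leaves B = 1. So E can't be 1.
E has just one choice, so E = 28.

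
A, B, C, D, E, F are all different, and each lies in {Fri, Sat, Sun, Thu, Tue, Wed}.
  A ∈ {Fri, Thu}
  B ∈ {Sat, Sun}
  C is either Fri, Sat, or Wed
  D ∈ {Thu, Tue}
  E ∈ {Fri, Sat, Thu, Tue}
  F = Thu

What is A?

Fri

F has just one choice, so F = Thu. So A, D, E can't be Thu.
So A = Fri.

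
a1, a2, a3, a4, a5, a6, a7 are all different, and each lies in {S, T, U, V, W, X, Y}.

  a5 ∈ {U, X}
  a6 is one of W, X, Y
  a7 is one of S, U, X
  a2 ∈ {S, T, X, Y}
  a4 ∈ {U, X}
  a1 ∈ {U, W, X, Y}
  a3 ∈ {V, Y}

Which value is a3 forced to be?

The 7 variables together cover exactly {S, T, U, V, W, X, Y} — 7 values for 7 variables — and T appears only in a2's list, so a2 = T.
Among the 6 still-open variables, S fits only a7 (and all 6 values in {S, U, V, W, X, Y} must be used), so a7 = S.
Among the 5 still-open variables, V fits only a3 (and all 5 values in {U, V, W, X, Y} must be used), so a3 = V.

V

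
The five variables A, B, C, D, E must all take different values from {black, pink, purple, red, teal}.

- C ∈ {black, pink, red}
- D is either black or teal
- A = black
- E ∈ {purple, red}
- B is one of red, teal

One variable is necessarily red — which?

B

A's domain is down to {black}, so A = black. Remove black from C, D.
That leaves D = teal. Eliminate teal elsewhere: B.
So red goes to B.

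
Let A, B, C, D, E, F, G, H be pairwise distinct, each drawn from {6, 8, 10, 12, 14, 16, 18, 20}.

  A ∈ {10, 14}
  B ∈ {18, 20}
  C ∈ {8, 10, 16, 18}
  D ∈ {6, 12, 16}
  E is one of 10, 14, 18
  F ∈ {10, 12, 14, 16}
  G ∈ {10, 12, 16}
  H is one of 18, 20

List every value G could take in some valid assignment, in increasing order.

Among the 8 variables, 6 fits only D (and all 8 values in {6, 8, 10, 12, 14, 16, 18, 20} must be used), so D = 6.
The 7 still-open variables draw from only 7 values {8, 10, 12, 14, 16, 18, 20}, so each is used; only C can be 8, hence C = 8.
B and H between them cover only {18, 20} — a naked pair. Remove those values from E.
A and E between them cover only {10, 14} — a naked pair. Remove those values from F, G.
No further eliminations apply; G can still be any of 12, 16.

12, 16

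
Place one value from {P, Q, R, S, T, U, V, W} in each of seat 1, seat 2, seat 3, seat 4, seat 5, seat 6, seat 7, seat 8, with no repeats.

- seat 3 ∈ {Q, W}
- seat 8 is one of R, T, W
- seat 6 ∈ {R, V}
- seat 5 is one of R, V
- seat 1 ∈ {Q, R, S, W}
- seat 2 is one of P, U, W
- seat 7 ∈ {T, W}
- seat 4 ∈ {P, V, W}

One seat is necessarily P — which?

seat 4

The 8 variables together cover exactly {P, Q, R, S, T, U, V, W} — 8 values for 8 variables — and S appears only in seat 1's list, so seat 1 = S.
The 7 still-open variables together cover exactly {P, Q, R, T, U, V, W} — 7 values for 7 variables — and Q appears only in seat 3's list, so seat 3 = Q.
The 6 still-open variables draw from only 6 values {P, R, T, U, V, W}, so each is used; only seat 2 can be U, hence seat 2 = U.
Among the 5 still-open variables, P fits only seat 4 (and all 5 values in {P, R, T, V, W} must be used), so seat 4 = P.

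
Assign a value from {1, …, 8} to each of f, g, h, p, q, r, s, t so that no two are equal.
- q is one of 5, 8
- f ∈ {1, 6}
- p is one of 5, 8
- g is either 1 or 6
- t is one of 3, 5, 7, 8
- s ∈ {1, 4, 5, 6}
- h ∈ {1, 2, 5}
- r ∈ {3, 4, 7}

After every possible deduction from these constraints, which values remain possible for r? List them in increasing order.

3, 7

Among the 8 variables, 2 fits only h (and all 8 values in {1, 2, 3, 4, 5, 6, 7, 8} must be used), so h = 2.
f and g share exactly the 2 values {1, 6}; by pigeonhole those values go to them, so strike 1, 6 from s.
p and q share exactly the 2 values {5, 8}; by pigeonhole those values go to them, so strike 5, 8 from s, t.
s has just one choice, so s = 4. So r can't be 4.
No further eliminations apply; r can still be any of 3, 7.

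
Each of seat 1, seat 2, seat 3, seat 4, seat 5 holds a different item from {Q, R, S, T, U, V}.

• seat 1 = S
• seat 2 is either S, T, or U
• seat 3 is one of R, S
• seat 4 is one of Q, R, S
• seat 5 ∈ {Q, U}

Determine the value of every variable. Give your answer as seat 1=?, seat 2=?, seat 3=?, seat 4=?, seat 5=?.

seat 1 must be S (only option left). Strike S from seat 2, seat 3, seat 4.
That leaves seat 3 = R. Eliminate R elsewhere: seat 4.
seat 4's domain is down to {Q}, so seat 4 = Q. Strike Q from seat 5.
That leaves seat 5 = U. Strike U from seat 2.
seat 2 has just one choice, so seat 2 = T.

seat 1=S, seat 2=T, seat 3=R, seat 4=Q, seat 5=U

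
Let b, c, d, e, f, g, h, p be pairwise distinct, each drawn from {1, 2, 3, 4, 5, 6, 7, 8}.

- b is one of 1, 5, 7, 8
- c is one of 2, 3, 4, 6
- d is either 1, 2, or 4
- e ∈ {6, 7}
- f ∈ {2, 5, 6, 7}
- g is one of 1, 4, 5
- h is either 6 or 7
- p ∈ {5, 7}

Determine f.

The 8 variables draw from only 8 values {1, 2, 3, 4, 5, 6, 7, 8}, so each is used; only c can be 3, hence c = 3.
The 7 still-open variables draw from only 7 values {1, 2, 4, 5, 6, 7, 8}, so each is used; only b can be 8, hence b = 8.
e and h share exactly the 2 values {6, 7}; by pigeonhole those values go to them, so strike 6, 7 from f, p.
That leaves p = 5. Remove 5 from f, g.
So f = 2.

2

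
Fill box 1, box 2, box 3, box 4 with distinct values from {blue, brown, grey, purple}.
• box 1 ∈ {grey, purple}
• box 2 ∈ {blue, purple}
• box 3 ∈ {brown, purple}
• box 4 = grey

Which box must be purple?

box 4 must be grey (only option left). So box 1 can't be grey.
So purple goes to box 1.

box 1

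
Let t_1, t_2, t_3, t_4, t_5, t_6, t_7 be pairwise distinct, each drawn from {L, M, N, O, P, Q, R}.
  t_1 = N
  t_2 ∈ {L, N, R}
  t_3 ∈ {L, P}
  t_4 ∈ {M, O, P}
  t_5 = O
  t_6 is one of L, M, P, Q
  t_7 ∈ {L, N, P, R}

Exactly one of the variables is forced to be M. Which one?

t_1's domain is down to {N}, so t_1 = N. Remove N from t_2, t_7.
That leaves t_5 = O. So t_4 can't be O.
Among the 5 still-open variables, Q fits only t_6 (and all 5 values in {L, M, P, Q, R} must be used), so t_6 = Q.
The 4 still-open variables draw from only 4 values {L, M, P, R}, so each is used; only t_4 can be M, hence t_4 = M.

t_4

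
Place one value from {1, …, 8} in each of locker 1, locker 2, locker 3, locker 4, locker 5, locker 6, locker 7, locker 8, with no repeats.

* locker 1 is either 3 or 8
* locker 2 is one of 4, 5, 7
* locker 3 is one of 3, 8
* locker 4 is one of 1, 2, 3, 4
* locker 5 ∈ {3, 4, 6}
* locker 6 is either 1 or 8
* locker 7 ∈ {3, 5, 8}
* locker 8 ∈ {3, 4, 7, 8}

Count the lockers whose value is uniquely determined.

4

The 8 variables draw from only 8 values {1, 2, 3, 4, 5, 6, 7, 8}, so each is used; only locker 4 can be 2, hence locker 4 = 2.
Among the 7 still-open variables, 1 fits only locker 6 (and all 7 values in {1, 3, 4, 5, 6, 7, 8} must be used), so locker 6 = 1.
Among the 6 still-open variables, 6 fits only locker 5 (and all 6 values in {3, 4, 5, 6, 7, 8} must be used), so locker 5 = 6.
locker 1 and locker 3 share exactly the 2 values {3, 8}; by pigeonhole those values go to them, so strike 3, 8 from locker 7, locker 8.
locker 7's domain is down to {5}, so locker 7 = 5. So locker 2 can't be 5.
Determined: locker 4=2, locker 5=6, locker 6=1, locker 7=5. The other lockers each still have more than one consistent value. That makes 4.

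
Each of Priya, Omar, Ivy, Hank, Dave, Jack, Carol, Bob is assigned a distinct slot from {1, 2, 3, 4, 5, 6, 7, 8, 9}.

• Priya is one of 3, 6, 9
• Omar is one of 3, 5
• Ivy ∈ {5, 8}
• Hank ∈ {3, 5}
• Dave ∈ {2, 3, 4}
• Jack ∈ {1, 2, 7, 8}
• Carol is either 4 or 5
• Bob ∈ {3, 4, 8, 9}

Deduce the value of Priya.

6

Omar and Hank between them cover only {3, 5} — a naked pair. Remove those values from Priya, Ivy, Dave, Carol, Bob.
Ivy has just one choice, so Ivy = 8. Eliminate 8 elsewhere: Jack, Bob.
That leaves Carol = 4. Eliminate 4 elsewhere: Dave, Bob.
Bob has just one choice, so Bob = 9. Strike 9 from Priya.
So Priya = 6.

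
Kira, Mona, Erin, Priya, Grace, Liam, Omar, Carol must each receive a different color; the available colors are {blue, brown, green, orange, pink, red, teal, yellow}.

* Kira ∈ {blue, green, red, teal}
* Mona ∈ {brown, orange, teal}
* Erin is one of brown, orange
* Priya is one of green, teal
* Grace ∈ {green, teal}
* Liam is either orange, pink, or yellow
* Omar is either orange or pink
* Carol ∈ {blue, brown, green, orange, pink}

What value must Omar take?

The 8 variables draw from only 8 values {blue, brown, green, orange, pink, red, teal, yellow}, so each is used; only Kira can be red, hence Kira = red.
The 7 still-open variables together cover exactly {blue, brown, green, orange, pink, teal, yellow} — 7 values for 7 variables — and blue appears only in Carol's list, so Carol = blue.
Among the 6 still-open variables, yellow fits only Liam (and all 6 values in {brown, green, orange, pink, teal, yellow} must be used), so Liam = yellow.
Among the 5 still-open variables, pink fits only Omar (and all 5 values in {brown, green, orange, pink, teal} must be used), so Omar = pink.

pink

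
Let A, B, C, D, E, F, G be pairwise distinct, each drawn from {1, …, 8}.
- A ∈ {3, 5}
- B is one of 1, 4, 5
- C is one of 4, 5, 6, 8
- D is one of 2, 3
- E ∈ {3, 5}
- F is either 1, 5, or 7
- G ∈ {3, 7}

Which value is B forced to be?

The 2 variables A and E are confined to {3, 5}, which locks those values in; drop them from B, C, D, F, G.
D has just one choice, so D = 2.
G's domain is down to {7}, so G = 7. Remove 7 from F.
F must be 1 (only option left). So B can't be 1.
So B = 4.

4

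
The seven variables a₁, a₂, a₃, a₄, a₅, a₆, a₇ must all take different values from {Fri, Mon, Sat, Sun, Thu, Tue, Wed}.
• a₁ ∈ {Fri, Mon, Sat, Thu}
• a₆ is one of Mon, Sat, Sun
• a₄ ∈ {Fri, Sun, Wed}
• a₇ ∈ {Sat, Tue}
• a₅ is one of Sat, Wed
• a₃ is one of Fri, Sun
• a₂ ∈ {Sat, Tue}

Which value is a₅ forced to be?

Wed

The 7 variables draw from only 7 values {Fri, Mon, Sat, Sun, Thu, Tue, Wed}, so each is used; only a₁ can be Thu, hence a₁ = Thu.
Among the 6 still-open variables, Mon fits only a₆ (and all 6 values in {Fri, Mon, Sat, Sun, Tue, Wed} must be used), so a₆ = Mon.
a₂ and a₇ share exactly the 2 values {Sat, Tue}; by pigeonhole those values go to them, so strike Sat, Tue from a₅.
So a₅ = Wed.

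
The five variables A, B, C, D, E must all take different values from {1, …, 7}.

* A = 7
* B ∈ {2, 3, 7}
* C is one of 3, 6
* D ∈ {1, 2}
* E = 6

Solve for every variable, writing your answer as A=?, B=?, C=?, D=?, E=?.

A=7, B=2, C=3, D=1, E=6

A's domain is down to {7}, so A = 7. Remove 7 from B.
E's domain is down to {6}, so E = 6. So C can't be 6.
C's domain is down to {3}, so C = 3. Eliminate 3 elsewhere: B.
That leaves B = 2. Strike 2 from D.
D must be 1 (only option left).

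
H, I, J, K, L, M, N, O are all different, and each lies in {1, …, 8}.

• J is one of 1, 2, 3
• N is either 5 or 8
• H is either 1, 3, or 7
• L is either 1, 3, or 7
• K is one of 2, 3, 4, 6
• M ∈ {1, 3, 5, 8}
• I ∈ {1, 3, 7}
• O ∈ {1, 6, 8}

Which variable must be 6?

O

Among the 8 variables, 4 fits only K (and all 8 values in {1, 2, 3, 4, 5, 6, 7, 8} must be used), so K = 4.
The 7 still-open variables draw from only 7 values {1, 2, 3, 5, 6, 7, 8}, so each is used; only J can be 2, hence J = 2.
The 6 still-open variables draw from only 6 values {1, 3, 5, 6, 7, 8}, so each is used; only O can be 6, hence O = 6.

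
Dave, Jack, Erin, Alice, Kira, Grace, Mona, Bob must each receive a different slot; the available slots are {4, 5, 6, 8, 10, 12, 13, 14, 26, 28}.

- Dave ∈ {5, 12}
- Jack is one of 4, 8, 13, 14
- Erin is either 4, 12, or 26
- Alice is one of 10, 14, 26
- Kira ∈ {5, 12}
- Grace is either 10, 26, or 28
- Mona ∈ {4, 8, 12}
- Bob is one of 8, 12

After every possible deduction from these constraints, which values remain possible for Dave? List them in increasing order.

5, 12

Dave and Kira share exactly the 2 values {5, 12}; by pigeonhole those values go to them, so strike 5, 12 from Erin, Mona, Bob.
That leaves Bob = 8. Eliminate 8 elsewhere: Jack, Mona.
Mona must be 4 (only option left). Strike 4 from Jack, Erin.
Erin's domain is down to {26}, so Erin = 26. Remove 26 from Alice, Grace.
No further eliminations apply; Dave can still be any of 5, 12.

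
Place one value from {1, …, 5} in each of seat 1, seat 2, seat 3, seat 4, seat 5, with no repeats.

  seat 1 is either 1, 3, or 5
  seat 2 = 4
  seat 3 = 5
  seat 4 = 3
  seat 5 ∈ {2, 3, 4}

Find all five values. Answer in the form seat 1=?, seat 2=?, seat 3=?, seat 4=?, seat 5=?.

seat 2 must be 4 (only option left). So seat 5 can't be 4.
seat 3's domain is down to {5}, so seat 3 = 5. Strike 5 from seat 1.
seat 4's domain is down to {3}, so seat 4 = 3. Remove 3 from seat 1, seat 5.
seat 5 must be 2 (only option left).
seat 1 must be 1 (only option left).

seat 1=1, seat 2=4, seat 3=5, seat 4=3, seat 5=2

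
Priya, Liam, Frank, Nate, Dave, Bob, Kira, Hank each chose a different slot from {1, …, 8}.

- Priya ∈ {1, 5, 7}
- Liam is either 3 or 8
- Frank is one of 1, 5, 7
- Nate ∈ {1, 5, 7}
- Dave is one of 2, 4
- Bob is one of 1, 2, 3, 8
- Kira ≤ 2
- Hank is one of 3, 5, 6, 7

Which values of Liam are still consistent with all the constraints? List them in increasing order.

3, 8

Among the 8 variables, 4 fits only Dave (and all 8 values in {1, 2, 3, 4, 5, 6, 7, 8} must be used), so Dave = 4.
The 7 still-open variables draw from only 7 values {1, 2, 3, 5, 6, 7, 8}, so each is used; only Hank can be 6, hence Hank = 6.
Priya, Frank, Nate share exactly the 3 values {1, 5, 7}; by pigeonhole those values go to them, so strike 1, 5, 7 from Bob, Kira.
Kira's domain is down to {2}, so Kira = 2. Eliminate 2 elsewhere: Bob.
No further eliminations apply; Liam can still be any of 3, 8.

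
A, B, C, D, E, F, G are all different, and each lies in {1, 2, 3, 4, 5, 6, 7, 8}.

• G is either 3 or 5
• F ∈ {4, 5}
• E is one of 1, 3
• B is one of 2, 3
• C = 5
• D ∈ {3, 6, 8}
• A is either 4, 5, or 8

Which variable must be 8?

A

C must be 5 (only option left). So A, F, G can't be 5.
F has just one choice, so F = 4. Eliminate 4 elsewhere: A.
So 8 goes to A.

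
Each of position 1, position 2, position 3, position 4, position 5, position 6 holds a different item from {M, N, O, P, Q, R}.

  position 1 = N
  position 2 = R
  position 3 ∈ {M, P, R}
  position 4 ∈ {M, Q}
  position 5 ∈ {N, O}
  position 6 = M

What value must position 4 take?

Q

position 1 has just one choice, so position 1 = N. Eliminate N elsewhere: position 5.
position 2 must be R (only option left). Strike R from position 3.
position 5 must be O (only option left).
position 6's domain is down to {M}, so position 6 = M. Eliminate M elsewhere: position 3, position 4.
So position 4 = Q.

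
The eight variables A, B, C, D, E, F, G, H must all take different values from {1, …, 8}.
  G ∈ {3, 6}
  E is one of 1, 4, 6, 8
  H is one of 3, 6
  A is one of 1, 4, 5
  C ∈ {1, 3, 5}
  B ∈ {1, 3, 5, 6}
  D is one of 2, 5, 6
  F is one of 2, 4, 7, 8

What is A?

The 8 variables together cover exactly {1, 2, 3, 4, 5, 6, 7, 8} — 8 values for 8 variables — and 7 appears only in F's list, so F = 7.
Among the 7 still-open variables, 2 fits only D (and all 7 values in {1, 2, 3, 4, 5, 6, 8} must be used), so D = 2.
Among the 6 still-open variables, 8 fits only E (and all 6 values in {1, 3, 4, 5, 6, 8} must be used), so E = 8.
The 5 still-open variables together cover exactly {1, 3, 4, 5, 6} — 5 values for 5 variables — and 4 appears only in A's list, so A = 4.

4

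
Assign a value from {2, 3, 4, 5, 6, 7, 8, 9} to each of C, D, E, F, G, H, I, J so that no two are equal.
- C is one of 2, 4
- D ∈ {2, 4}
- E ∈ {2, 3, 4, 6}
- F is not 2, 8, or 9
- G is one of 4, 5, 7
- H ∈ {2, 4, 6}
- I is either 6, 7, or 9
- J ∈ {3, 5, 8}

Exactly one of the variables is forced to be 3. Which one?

E

The 8 variables together cover exactly {2, 3, 4, 5, 6, 7, 8, 9} — 8 values for 8 variables — and 8 appears only in J's list, so J = 8.
The 7 still-open variables draw from only 7 values {2, 3, 4, 5, 6, 7, 9}, so each is used; only I can be 9, hence I = 9.
The 2 variables C and D are confined to {2, 4}, which locks those values in; drop them from E, F, G, H.
H must be 6 (only option left). So E, F can't be 6.
So 3 goes to E.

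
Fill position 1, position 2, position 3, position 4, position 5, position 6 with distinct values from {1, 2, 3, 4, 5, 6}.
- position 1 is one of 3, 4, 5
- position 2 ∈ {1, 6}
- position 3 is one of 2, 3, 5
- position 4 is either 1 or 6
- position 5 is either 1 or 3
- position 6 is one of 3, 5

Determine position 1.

Among the 6 variables, 2 fits only position 3 (and all 6 values in {1, 2, 3, 4, 5, 6} must be used), so position 3 = 2.
Among the 5 still-open variables, 4 fits only position 1 (and all 5 values in {1, 3, 4, 5, 6} must be used), so position 1 = 4.

4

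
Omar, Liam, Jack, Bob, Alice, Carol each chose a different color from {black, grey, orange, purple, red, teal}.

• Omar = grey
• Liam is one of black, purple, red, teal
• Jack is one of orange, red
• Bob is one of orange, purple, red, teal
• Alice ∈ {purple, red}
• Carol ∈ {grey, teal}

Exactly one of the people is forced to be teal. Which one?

Carol

Omar has just one choice, so Omar = grey. So Carol can't be grey.
So teal goes to Carol.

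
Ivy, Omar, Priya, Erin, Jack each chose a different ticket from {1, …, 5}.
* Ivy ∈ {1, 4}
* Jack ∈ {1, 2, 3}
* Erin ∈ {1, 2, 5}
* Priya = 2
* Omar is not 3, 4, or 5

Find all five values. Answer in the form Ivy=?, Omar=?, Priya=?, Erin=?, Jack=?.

Priya must be 2 (only option left). So Omar, Erin, Jack can't be 2.
Omar must be 1 (only option left). Strike 1 from Ivy, Erin, Jack.
Erin must be 5 (only option left).
Jack has just one choice, so Jack = 3.
Ivy must be 4 (only option left).

Ivy=4, Omar=1, Priya=2, Erin=5, Jack=3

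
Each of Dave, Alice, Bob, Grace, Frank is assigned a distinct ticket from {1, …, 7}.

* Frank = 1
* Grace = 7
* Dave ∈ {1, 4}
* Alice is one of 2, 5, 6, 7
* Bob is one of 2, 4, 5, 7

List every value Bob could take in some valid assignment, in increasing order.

2, 5

Grace has just one choice, so Grace = 7. Remove 7 from Alice, Bob.
Frank must be 1 (only option left). Remove 1 from Dave.
Dave has just one choice, so Dave = 4. Remove 4 from Bob.
No further eliminations apply; Bob can still be any of 2, 5.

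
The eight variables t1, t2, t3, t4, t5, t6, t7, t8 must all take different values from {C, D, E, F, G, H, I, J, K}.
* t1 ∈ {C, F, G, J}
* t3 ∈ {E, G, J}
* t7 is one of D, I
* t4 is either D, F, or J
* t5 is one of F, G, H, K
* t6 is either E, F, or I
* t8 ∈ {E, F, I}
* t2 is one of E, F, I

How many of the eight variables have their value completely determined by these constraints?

The 3 variables t2, t6, t8 are confined to {E, F, I}, which locks those values in; drop them from t1, t3, t4, t5, t7.
That leaves t7 = D. Remove D from t4.
t4 must be J (only option left). So t1, t3 can't be J.
t3's domain is down to {G}, so t3 = G. Strike G from t1, t5.
t1's domain is down to {C}, so t1 = C.
Determined: t1=C, t3=G, t4=J, t7=D. The other variables each still have more than one consistent value. That makes 4.

4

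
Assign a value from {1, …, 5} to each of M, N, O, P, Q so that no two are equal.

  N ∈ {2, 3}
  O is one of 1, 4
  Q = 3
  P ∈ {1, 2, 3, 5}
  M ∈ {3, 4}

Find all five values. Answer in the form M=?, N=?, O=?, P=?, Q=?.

M=4, N=2, O=1, P=5, Q=3

Q's domain is down to {3}, so Q = 3. Eliminate 3 elsewhere: M, N, P.
M has just one choice, so M = 4. Eliminate 4 elsewhere: O.
N must be 2 (only option left). So P can't be 2.
That leaves O = 1. Strike 1 from P.
P must be 5 (only option left).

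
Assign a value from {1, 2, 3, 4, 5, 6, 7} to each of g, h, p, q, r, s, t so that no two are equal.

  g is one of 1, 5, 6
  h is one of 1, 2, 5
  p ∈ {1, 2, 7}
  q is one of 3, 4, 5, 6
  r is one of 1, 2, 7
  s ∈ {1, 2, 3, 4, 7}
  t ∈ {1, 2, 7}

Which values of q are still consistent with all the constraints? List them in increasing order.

3, 4

The 3 variables p, r, t are confined to {1, 2, 7}, which locks those values in; drop them from g, h, s.
h's domain is down to {5}, so h = 5. So g, q can't be 5.
That leaves g = 6. Remove 6 from q.
No further eliminations apply; q can still be any of 3, 4.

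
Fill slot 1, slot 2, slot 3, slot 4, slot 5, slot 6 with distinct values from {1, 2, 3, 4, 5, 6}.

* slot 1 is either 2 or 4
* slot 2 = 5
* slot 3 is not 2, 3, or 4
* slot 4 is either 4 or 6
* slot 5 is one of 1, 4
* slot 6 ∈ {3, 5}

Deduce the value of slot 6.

slot 2 must be 5 (only option left). Remove 5 from slot 3, slot 6.
So slot 6 = 3.

3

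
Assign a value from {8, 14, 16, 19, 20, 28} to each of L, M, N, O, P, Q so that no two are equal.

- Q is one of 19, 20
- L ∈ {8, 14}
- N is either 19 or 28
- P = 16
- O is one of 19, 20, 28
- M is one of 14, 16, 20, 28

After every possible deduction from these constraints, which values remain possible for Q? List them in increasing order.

19, 20

P must be 16 (only option left). Remove 16 from M.
Among the 5 still-open variables, 8 fits only L (and all 5 values in {8, 14, 19, 20, 28} must be used), so L = 8.
The 4 still-open variables draw from only 4 values {14, 19, 20, 28}, so each is used; only M can be 14, hence M = 14.
No further eliminations apply; Q can still be any of 19, 20.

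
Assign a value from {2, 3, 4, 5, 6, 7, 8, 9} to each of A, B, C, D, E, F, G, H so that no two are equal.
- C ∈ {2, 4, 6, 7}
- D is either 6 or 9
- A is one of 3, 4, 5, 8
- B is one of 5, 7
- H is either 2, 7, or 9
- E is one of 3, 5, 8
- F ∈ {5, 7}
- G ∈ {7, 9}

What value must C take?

The 2 variables B and F are confined to {5, 7}, which locks those values in; drop them from A, C, E, G, H.
G's domain is down to {9}, so G = 9. Eliminate 9 elsewhere: D, H.
H has just one choice, so H = 2. Eliminate 2 elsewhere: C.
D has just one choice, so D = 6. So C can't be 6.
So C = 4.

4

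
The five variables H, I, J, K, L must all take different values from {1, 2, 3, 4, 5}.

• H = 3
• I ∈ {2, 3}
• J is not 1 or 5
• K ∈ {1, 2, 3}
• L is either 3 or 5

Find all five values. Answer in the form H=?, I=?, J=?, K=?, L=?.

H=3, I=2, J=4, K=1, L=5

H must be 3 (only option left). So I, J, K, L can't be 3.
I must be 2 (only option left). Eliminate 2 elsewhere: J, K.
J's domain is down to {4}, so J = 4.
That leaves K = 1.
L must be 5 (only option left).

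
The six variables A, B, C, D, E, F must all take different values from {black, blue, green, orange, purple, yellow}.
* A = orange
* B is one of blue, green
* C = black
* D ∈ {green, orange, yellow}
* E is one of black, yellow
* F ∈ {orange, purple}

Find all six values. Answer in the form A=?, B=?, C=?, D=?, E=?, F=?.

A=orange, B=blue, C=black, D=green, E=yellow, F=purple

A must be orange (only option left). Remove orange from D, F.
C has just one choice, so C = black. Eliminate black elsewhere: E.
E's domain is down to {yellow}, so E = yellow. Strike yellow from D.
F must be purple (only option left).
D's domain is down to {green}, so D = green. Strike green from B.
That leaves B = blue.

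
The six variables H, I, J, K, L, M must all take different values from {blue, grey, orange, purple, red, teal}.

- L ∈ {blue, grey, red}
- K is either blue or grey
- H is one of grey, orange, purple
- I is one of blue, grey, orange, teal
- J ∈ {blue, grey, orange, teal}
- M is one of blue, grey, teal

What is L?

red

The 6 variables together cover exactly {blue, grey, orange, purple, red, teal} — 6 values for 6 variables — and purple appears only in H's list, so H = purple.
The 5 still-open variables draw from only 5 values {blue, grey, orange, red, teal}, so each is used; only L can be red, hence L = red.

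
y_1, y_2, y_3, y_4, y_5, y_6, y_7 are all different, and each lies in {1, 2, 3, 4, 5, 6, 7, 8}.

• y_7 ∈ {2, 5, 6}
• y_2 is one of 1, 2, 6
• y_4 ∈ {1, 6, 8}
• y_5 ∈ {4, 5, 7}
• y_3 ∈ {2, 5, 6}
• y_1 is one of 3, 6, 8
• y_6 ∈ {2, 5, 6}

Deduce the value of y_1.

y_3, y_6, y_7 share exactly the 3 values {2, 5, 6}; by pigeonhole those values go to them, so strike 2, 5, 6 from y_1, y_2, y_4, y_5.
That leaves y_2 = 1. So y_4 can't be 1.
y_4's domain is down to {8}, so y_4 = 8. Remove 8 from y_1.
So y_1 = 3.

3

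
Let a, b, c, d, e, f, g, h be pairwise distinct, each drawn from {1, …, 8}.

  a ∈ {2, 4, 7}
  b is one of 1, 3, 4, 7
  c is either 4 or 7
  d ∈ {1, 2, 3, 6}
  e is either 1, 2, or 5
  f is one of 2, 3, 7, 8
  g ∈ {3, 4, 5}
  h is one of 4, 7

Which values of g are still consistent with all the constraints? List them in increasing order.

3, 5

The 8 variables draw from only 8 values {1, 2, 3, 4, 5, 6, 7, 8}, so each is used; only d can be 6, hence d = 6.
Among the 7 still-open variables, 8 fits only f (and all 7 values in {1, 2, 3, 4, 5, 7, 8} must be used), so f = 8.
c and h share exactly the 2 values {4, 7}; by pigeonhole those values go to them, so strike 4, 7 from a, b, g.
That leaves a = 2. Eliminate 2 elsewhere: e.
No further eliminations apply; g can still be any of 3, 5.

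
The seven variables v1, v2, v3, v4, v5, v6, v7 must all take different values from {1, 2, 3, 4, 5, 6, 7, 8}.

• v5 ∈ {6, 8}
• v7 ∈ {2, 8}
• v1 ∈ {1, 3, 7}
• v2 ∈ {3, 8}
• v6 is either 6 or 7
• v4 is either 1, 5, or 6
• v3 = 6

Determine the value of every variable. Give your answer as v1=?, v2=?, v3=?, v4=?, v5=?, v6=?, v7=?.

v1=1, v2=3, v3=6, v4=5, v5=8, v6=7, v7=2

v3 has just one choice, so v3 = 6. Remove 6 from v4, v5, v6.
That leaves v5 = 8. Strike 8 from v2, v7.
v6 has just one choice, so v6 = 7. Eliminate 7 elsewhere: v1.
v7 has just one choice, so v7 = 2.
v2 has just one choice, so v2 = 3. So v1 can't be 3.
v1 has just one choice, so v1 = 1. Remove 1 from v4.
v4's domain is down to {5}, so v4 = 5.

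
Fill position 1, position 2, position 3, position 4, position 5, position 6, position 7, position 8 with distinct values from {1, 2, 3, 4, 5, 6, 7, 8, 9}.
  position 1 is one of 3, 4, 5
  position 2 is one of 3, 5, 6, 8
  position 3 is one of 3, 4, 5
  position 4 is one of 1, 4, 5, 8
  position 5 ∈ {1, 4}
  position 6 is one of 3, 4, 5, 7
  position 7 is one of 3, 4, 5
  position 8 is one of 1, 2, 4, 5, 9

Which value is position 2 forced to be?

position 1, position 3, position 7 between them cover only {3, 4, 5} — a naked triple. Remove those values from position 2, position 4, position 5, position 6, position 8.
That leaves position 5 = 1. Eliminate 1 elsewhere: position 4, position 8.
position 6 has just one choice, so position 6 = 7.
position 4 must be 8 (only option left). Remove 8 from position 2.
So position 2 = 6.

6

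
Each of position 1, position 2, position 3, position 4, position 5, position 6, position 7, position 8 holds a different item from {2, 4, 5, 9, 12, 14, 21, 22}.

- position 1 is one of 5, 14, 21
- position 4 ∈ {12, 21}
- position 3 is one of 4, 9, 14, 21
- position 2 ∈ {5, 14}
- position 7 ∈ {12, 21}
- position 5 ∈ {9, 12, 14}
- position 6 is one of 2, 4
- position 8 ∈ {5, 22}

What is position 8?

The 8 variables together cover exactly {2, 4, 5, 9, 12, 14, 21, 22} — 8 values for 8 variables — and 2 appears only in position 6's list, so position 6 = 2.
The 7 still-open variables together cover exactly {4, 5, 9, 12, 14, 21, 22} — 7 values for 7 variables — and 4 appears only in position 3's list, so position 3 = 4.
The 6 still-open variables together cover exactly {5, 9, 12, 14, 21, 22} — 6 values for 6 variables — and 9 appears only in position 5's list, so position 5 = 9.
Among the 5 still-open variables, 22 fits only position 8 (and all 5 values in {5, 12, 14, 21, 22} must be used), so position 8 = 22.

22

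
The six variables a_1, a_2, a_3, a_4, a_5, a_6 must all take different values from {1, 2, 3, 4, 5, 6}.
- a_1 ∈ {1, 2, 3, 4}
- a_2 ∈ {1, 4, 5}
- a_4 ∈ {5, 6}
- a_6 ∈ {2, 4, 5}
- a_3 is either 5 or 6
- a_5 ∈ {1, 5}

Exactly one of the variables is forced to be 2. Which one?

a_6

Among the 6 variables, 3 fits only a_1 (and all 6 values in {1, 2, 3, 4, 5, 6} must be used), so a_1 = 3.
The 5 still-open variables together cover exactly {1, 2, 4, 5, 6} — 5 values for 5 variables — and 2 appears only in a_6's list, so a_6 = 2.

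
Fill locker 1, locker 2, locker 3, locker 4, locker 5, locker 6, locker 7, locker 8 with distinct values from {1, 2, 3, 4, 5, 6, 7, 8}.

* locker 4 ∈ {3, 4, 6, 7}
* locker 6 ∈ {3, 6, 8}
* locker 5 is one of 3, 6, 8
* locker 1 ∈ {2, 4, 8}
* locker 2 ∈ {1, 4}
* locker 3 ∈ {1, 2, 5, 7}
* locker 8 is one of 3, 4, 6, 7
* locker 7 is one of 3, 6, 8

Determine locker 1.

Among the 8 variables, 5 fits only locker 3 (and all 8 values in {1, 2, 3, 4, 5, 6, 7, 8} must be used), so locker 3 = 5.
The 7 still-open variables draw from only 7 values {1, 2, 3, 4, 6, 7, 8}, so each is used; only locker 2 can be 1, hence locker 2 = 1.
Among the 6 still-open variables, 2 fits only locker 1 (and all 6 values in {2, 3, 4, 6, 7, 8} must be used), so locker 1 = 2.

2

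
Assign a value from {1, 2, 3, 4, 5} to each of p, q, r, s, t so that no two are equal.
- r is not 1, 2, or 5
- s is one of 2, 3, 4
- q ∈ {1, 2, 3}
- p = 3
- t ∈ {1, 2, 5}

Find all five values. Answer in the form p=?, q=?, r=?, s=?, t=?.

p's domain is down to {3}, so p = 3. Remove 3 from q, r, s.
r has just one choice, so r = 4. So s can't be 4.
s's domain is down to {2}, so s = 2. Eliminate 2 elsewhere: q, t.
That leaves q = 1. Strike 1 from t.
That leaves t = 5.

p=3, q=1, r=4, s=2, t=5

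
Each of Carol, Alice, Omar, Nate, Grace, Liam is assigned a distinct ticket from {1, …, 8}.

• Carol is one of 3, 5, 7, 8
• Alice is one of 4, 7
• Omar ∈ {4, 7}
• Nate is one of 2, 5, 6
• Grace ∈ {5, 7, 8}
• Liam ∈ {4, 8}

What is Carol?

Alice and Omar share exactly the 2 values {4, 7}; by pigeonhole those values go to them, so strike 4, 7 from Carol, Grace, Liam.
Liam has just one choice, so Liam = 8. Strike 8 from Carol, Grace.
Grace has just one choice, so Grace = 5. Remove 5 from Carol, Nate.
So Carol = 3.

3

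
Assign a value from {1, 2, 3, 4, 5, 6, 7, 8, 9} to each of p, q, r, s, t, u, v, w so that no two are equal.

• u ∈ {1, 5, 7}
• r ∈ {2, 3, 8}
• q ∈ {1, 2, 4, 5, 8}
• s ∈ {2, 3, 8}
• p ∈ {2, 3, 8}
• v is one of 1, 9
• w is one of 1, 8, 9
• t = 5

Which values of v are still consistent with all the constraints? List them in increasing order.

t must be 5 (only option left). Remove 5 from q, u.
The 7 still-open variables draw from only 7 values {1, 2, 3, 4, 7, 8, 9}, so each is used; only q can be 4, hence q = 4.
Among the 6 still-open variables, 7 fits only u (and all 6 values in {1, 2, 3, 7, 8, 9} must be used), so u = 7.
p, r, s between them cover only {2, 3, 8} — a naked triple. Remove those values from w.
No further eliminations apply; v can still be any of 1, 9.

1, 9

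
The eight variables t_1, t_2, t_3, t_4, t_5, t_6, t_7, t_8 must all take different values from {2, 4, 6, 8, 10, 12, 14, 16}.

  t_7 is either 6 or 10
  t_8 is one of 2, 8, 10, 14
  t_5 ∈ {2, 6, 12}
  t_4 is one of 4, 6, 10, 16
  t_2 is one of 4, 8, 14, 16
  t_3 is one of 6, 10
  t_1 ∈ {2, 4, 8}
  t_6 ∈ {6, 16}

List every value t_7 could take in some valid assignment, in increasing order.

6, 10

The 8 variables together cover exactly {2, 4, 6, 8, 10, 12, 14, 16} — 8 values for 8 variables — and 12 appears only in t_5's list, so t_5 = 12.
t_3 and t_7 between them cover only {6, 10} — a naked pair. Remove those values from t_4, t_6, t_8.
t_6 has just one choice, so t_6 = 16. Eliminate 16 elsewhere: t_2, t_4.
t_4's domain is down to {4}, so t_4 = 4. Strike 4 from t_1, t_2.
No further eliminations apply; t_7 can still be any of 6, 10.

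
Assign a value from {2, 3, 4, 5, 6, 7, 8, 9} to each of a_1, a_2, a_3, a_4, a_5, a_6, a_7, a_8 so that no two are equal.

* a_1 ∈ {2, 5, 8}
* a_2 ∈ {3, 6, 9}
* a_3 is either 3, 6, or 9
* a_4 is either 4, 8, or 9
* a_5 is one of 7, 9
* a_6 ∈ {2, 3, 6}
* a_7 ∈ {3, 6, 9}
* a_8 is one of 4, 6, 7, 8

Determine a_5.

The 8 variables draw from only 8 values {2, 3, 4, 5, 6, 7, 8, 9}, so each is used; only a_1 can be 5, hence a_1 = 5.
Among the 7 still-open variables, 2 fits only a_6 (and all 7 values in {2, 3, 4, 6, 7, 8, 9} must be used), so a_6 = 2.
a_2, a_3, a_7 between them cover only {3, 6, 9} — a naked triple. Remove those values from a_4, a_5, a_8.
So a_5 = 7.

7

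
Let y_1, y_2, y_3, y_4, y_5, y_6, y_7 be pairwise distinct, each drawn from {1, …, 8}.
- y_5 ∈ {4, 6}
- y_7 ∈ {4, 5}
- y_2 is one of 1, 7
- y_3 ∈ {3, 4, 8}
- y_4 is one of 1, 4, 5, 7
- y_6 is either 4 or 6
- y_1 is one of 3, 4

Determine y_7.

The 7 variables together cover exactly {1, 3, 4, 5, 6, 7, 8} — 7 values for 7 variables — and 8 appears only in y_3's list, so y_3 = 8.
The 6 still-open variables together cover exactly {1, 3, 4, 5, 6, 7} — 6 values for 6 variables — and 3 appears only in y_1's list, so y_1 = 3.
y_5 and y_6 share exactly the 2 values {4, 6}; by pigeonhole those values go to them, so strike 4, 6 from y_4, y_7.
So y_7 = 5.

5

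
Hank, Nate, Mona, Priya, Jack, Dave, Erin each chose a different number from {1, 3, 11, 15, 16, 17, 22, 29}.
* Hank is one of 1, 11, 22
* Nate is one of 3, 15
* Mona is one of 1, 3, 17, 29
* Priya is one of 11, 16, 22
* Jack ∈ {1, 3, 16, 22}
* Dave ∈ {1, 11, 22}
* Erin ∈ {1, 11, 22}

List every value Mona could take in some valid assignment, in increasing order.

17, 29

Hank, Dave, Erin between them cover only {1, 11, 22} — a naked triple. Remove those values from Mona, Priya, Jack.
Priya has just one choice, so Priya = 16. Remove 16 from Jack.
Jack's domain is down to {3}, so Jack = 3. So Nate, Mona can't be 3.
Nate must be 15 (only option left).
No further eliminations apply; Mona can still be any of 17, 29.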